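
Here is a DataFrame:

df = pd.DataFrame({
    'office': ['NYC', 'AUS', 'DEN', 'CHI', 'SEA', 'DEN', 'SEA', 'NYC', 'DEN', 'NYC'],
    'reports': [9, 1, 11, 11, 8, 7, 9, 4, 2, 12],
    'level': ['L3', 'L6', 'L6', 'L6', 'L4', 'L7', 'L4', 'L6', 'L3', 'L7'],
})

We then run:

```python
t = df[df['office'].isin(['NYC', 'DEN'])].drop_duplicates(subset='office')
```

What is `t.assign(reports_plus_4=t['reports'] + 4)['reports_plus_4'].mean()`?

filter rows where office in ['NYC', 'DEN']:
  office  reports level
0    NYC        9    L3
2    DEN       11    L6
5    DEN        7    L7
7    NYC        4    L6
8    DEN        2    L3
9    NYC       12    L7
drop duplicate office (keep=first):
  office  reports level
0    NYC        9    L3
2    DEN       11    L6
add column reports_plus_4 = t['reports'] + 4:
  office  reports level  reports_plus_4
0    NYC        9    L3              13
2    DEN       11    L6              15
Then the mean of column 'reports_plus_4': 14.0

14.0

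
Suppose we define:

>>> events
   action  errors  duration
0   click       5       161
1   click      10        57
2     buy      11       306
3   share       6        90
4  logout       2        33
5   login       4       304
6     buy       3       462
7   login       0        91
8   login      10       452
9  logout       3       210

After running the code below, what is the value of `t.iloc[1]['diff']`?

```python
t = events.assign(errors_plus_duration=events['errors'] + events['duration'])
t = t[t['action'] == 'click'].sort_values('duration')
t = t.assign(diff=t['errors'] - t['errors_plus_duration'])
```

add column errors_plus_duration = events['errors'] + events['duration']:
   action  errors  duration  errors_plus_duration
0   click       5       161                   166
1   click      10        57                    67
2     buy      11       306                   317
3   share       6        90                    96
4  logout       2        33                    35
5   login       4       304                   308
6     buy       3       462                   465
7   login       0        91                    91
8   login      10       452                   462
9  logout       3       210                   213
filter rows where action == 'click':
  action  errors  duration  errors_plus_duration
0  click       5       161                   166
1  click      10        57                    67
sort by duration:
  action  errors  duration  errors_plus_duration
1  click      10        57                    67
0  click       5       161                   166
add column diff = t['errors'] - t['errors_plus_duration']:
  action  errors  duration  errors_plus_duration  diff
1  click      10        57                    67   -57
0  click       5       161                   166  -161

-161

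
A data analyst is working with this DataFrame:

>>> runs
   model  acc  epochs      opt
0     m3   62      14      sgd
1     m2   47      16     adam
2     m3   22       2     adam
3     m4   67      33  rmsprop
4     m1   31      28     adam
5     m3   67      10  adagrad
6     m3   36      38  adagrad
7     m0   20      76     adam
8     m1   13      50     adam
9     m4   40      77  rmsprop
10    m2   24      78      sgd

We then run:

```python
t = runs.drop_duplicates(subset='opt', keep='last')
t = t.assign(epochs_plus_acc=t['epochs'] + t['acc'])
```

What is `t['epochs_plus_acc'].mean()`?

89.0

drop duplicate opt (keep=last):
   model  acc  epochs      opt
6     m3   36      38  adagrad
8     m1   13      50     adam
9     m4   40      77  rmsprop
10    m2   24      78      sgd
add column epochs_plus_acc = t['epochs'] + t['acc']:
   model  acc  epochs      opt  epochs_plus_acc
6     m3   36      38  adagrad               74
8     m1   13      50     adam               63
9     m4   40      77  rmsprop              117
10    m2   24      78      sgd              102
mean of column 'epochs_plus_acc' → 89.0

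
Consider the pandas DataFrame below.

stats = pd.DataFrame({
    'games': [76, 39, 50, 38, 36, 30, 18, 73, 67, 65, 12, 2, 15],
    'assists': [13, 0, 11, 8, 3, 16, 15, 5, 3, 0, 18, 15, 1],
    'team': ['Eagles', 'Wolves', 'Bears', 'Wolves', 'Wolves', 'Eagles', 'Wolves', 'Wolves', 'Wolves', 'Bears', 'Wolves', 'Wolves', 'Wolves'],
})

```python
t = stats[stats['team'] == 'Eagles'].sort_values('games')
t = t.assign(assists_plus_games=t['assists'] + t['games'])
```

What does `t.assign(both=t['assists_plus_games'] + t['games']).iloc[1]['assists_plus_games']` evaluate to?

filter rows where team == 'Eagles':
   games  assists    team
0     76       13  Eagles
5     30       16  Eagles
sort by games:
   games  assists    team
5     30       16  Eagles
0     76       13  Eagles
add column assists_plus_games = t['assists'] + t['games']:
   games  assists    team  assists_plus_games
5     30       16  Eagles                  46
0     76       13  Eagles                  89
add column both = t['assists_plus_games'] + t['games']:
   games  assists    team  assists_plus_games  both
5     30       16  Eagles                  46    76
0     76       13  Eagles                  89   165
So iloc[1]['assists_plus_games'] = 89.

89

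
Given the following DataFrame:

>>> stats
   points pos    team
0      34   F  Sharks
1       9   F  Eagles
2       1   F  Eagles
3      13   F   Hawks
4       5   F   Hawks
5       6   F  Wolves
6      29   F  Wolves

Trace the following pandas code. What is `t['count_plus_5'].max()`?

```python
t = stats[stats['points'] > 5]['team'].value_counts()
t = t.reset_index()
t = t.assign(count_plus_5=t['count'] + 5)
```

7

filter rows where points > 5:
   points pos    team
0      34   F  Sharks
1       9   F  Eagles
3      13   F   Hawks
5       6   F  Wolves
6      29   F  Wolves
value_counts of team:
team
Wolves    2
Sharks    1
Eagles    1
Hawks     1
Name: count, dtype: int64
reset_index():
     team  count
0  Wolves      2
1  Sharks      1
2  Eagles      1
3   Hawks      1
add column count_plus_5 = t['count'] + 5:
     team  count  count_plus_5
0  Wolves      2             7
1  Sharks      1             6
2  Eagles      1             6
3   Hawks      1             6
Finally, max of column 'count_plus_5' = 7.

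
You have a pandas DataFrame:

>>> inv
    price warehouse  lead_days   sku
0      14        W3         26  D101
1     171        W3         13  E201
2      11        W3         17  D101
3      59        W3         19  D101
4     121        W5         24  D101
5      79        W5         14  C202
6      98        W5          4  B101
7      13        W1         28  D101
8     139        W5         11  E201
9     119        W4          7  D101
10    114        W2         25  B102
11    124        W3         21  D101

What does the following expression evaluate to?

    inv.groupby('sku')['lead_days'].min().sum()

group by sku, min of lead_days:
sku
B101     4
B102    25
C202    14
D101     7
E201    11
Name: lead_days, dtype: int64

61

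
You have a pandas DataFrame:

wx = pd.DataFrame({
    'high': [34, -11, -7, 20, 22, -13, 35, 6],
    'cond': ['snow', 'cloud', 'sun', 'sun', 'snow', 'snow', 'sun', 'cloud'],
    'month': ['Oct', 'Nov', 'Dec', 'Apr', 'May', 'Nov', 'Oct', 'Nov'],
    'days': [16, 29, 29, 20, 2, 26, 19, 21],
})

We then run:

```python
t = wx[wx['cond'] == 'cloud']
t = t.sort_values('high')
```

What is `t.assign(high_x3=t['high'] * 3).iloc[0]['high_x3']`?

-33

filter rows where cond == 'cloud':
   high   cond month  days
1   -11  cloud   Nov    29
7     6  cloud   Nov    21
sort by high:
   high   cond month  days
1   -11  cloud   Nov    29
7     6  cloud   Nov    21
add column high_x3 = t['high'] * 3:
   high   cond month  days  high_x3
1   -11  cloud   Nov    29      -33
7     6  cloud   Nov    21       18
Reading off the value at position 0, column 'high_x3', we get -33.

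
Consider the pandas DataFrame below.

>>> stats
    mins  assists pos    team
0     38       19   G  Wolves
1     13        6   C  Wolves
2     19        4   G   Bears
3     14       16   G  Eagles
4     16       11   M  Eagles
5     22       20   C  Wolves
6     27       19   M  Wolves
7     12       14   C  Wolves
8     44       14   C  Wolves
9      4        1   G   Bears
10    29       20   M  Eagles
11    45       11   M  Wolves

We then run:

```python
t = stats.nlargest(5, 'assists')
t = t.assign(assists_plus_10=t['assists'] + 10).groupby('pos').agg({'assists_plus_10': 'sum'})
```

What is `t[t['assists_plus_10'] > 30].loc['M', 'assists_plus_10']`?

59

take 5 rows with largest assists:
    mins  assists pos    team
5     22       20   C  Wolves
10    29       20   M  Eagles
0     38       19   G  Wolves
6     27       19   M  Wolves
3     14       16   G  Eagles
add column assists_plus_10 = t['assists'] + 10:
    mins  assists pos    team  assists_plus_10
5     22       20   C  Wolves               30
10    29       20   M  Eagles               30
0     38       19   G  Wolves               29
6     27       19   M  Wolves               29
3     14       16   G  Eagles               26
group by pos, sum of assists_plus_10:
     assists_plus_10
pos                 
C                 30
G                 55
M                 59
filter rows where assists_plus_10 > 30:
     assists_plus_10
pos                 
G                 55
M                 59
The value at row 'M', column 'assists_plus_10' is 59.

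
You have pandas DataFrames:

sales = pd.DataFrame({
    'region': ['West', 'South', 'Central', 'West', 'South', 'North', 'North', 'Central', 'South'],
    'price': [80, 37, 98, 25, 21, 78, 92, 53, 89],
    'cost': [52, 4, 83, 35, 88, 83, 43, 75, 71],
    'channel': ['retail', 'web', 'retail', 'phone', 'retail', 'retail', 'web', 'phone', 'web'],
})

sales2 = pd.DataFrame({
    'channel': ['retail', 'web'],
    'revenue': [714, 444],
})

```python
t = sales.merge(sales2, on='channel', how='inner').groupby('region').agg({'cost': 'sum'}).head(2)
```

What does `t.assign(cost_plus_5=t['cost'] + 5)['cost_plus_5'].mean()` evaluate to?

109.5

merge on 'channel' (how='inner') → 7 rows:
    region  price  cost channel  revenue
0     West     80    52  retail      714
1    South     37     4     web      444
2  Central     98    83  retail      714
3    South     21    88  retail      714
4    North     78    83  retail      714
5    North     92    43     web      444
6    South     89    71     web      444
group by region, sum of cost:
         cost
region       
Central    83
North     126
South     163
West       52
take first 2 rows:
         cost
region       
Central    83
North     126
add column cost_plus_5 = t['cost'] + 5:
         cost  cost_plus_5
region                    
Central    83           88
North     126          131
Reading off the mean of column 'cost_plus_5', we get 109.5.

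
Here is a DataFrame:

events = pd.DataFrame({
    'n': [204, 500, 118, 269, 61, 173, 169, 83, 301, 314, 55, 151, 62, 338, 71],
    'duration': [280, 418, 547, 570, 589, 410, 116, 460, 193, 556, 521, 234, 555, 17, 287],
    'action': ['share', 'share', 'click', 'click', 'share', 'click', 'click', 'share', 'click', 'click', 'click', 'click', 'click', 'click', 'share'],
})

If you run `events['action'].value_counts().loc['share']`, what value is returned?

value_counts of action:
action
click    10
share     5
Name: count, dtype: int64

5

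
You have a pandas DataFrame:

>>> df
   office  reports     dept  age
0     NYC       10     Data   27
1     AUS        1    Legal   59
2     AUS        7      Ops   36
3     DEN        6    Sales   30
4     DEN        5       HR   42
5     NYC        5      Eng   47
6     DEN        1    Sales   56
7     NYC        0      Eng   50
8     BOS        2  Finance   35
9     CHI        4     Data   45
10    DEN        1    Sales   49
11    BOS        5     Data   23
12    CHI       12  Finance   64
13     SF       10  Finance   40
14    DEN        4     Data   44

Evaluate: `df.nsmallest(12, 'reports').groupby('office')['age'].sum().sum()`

516

take 12 rows with smallest reports:
   office  reports     dept  age
7     NYC        0      Eng   50
1     AUS        1    Legal   59
6     DEN        1    Sales   56
10    DEN        1    Sales   49
8     BOS        2  Finance   35
9     CHI        4     Data   45
14    DEN        4     Data   44
4     DEN        5       HR   42
5     NYC        5      Eng   47
11    BOS        5     Data   23
3     DEN        6    Sales   30
2     AUS        7      Ops   36
group by office, sum of age:
office
AUS     95
BOS     58
CHI     45
DEN    221
NYC     97
Name: age, dtype: int64
The sum of the resulting series is 516.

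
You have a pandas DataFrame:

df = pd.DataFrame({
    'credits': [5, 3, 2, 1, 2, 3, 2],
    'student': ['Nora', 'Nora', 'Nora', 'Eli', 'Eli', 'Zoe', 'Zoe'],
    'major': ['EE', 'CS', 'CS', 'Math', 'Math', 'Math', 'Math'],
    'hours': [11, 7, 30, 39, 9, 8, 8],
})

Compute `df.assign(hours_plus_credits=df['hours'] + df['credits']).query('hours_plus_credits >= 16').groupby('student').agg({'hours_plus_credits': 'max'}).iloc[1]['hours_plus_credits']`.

add column hours_plus_credits = df['hours'] + df['credits']:
   credits student major  hours  hours_plus_credits
0        5    Nora    EE     11                  16
1        3    Nora    CS      7                  10
2        2    Nora    CS     30                  32
3        1     Eli  Math     39                  40
4        2     Eli  Math      9                  11
5        3     Zoe  Math      8                  11
6        2     Zoe  Math      8                  10
filter rows where hours_plus_credits >= 16:
   credits student major  hours  hours_plus_credits
0        5    Nora    EE     11                  16
2        2    Nora    CS     30                  32
3        1     Eli  Math     39                  40
group by student, max of hours_plus_credits:
         hours_plus_credits
student                    
Eli                      40
Nora                     32
The value at position 1, column 'hours_plus_credits' is 32.

32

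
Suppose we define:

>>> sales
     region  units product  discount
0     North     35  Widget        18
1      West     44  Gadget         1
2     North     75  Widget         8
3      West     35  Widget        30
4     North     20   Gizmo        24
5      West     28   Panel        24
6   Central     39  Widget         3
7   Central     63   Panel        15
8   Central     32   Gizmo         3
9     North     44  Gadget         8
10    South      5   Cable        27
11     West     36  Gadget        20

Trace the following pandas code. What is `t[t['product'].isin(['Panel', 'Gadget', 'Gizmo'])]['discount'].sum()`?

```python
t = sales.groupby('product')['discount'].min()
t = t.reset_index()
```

group by product, min of discount:
product
Cable     27
Gadget     1
Gizmo      3
Panel     15
Widget     3
Name: discount, dtype: int64
reset_index():
  product  discount
0   Cable        27
1  Gadget         1
2   Gizmo         3
3   Panel        15
4  Widget         3
filter rows where product in ['Panel', 'Gadget', 'Gizmo']:
  product  discount
1  Gadget         1
2   Gizmo         3
3   Panel        15
The sum of column 'discount' is 19.

19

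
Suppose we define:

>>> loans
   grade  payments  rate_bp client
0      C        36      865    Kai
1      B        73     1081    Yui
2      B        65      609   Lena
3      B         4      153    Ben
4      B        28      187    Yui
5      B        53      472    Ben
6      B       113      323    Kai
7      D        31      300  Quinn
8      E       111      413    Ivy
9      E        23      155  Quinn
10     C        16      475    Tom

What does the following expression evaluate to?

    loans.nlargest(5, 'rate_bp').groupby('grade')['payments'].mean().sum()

89.6666666667

take 5 rows with largest rate_bp:
   grade  payments  rate_bp client
1      B        73     1081    Yui
0      C        36      865    Kai
2      B        65      609   Lena
10     C        16      475    Tom
5      B        53      472    Ben
group by grade, mean of payments:
grade
B    63.666667
C    26.000000
Name: payments, dtype: float64
Hence 89.6666666667.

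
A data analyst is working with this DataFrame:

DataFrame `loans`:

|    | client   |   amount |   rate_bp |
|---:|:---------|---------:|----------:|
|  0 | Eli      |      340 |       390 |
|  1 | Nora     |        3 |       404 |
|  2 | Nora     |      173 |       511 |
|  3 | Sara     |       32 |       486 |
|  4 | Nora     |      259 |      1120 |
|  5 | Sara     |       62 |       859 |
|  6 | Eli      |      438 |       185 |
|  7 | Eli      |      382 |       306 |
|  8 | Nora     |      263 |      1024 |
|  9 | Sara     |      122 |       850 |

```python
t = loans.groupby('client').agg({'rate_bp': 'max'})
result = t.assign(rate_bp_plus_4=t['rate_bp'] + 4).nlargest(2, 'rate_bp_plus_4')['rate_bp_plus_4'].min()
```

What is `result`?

group by client, max of rate_bp:
        rate_bp
client         
Eli         390
Nora       1120
Sara        859
add column rate_bp_plus_4 = t['rate_bp'] + 4:
        rate_bp  rate_bp_plus_4
client                         
Eli         390             394
Nora       1120            1124
Sara        859             863
take 2 rows with largest rate_bp_plus_4:
        rate_bp  rate_bp_plus_4
client                         
Nora       1120            1124
Sara        859             863
Reading off the min of column 'rate_bp_plus_4', we get 863.

863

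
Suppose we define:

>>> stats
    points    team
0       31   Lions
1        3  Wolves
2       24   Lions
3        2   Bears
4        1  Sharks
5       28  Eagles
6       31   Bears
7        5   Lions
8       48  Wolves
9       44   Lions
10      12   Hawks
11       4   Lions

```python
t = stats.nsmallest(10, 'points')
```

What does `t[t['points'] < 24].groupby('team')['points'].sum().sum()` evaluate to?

take 10 rows with smallest points:
    points    team
4        1  Sharks
3        2   Bears
1        3  Wolves
11       4   Lions
7        5   Lions
10      12   Hawks
2       24   Lions
5       28  Eagles
0       31   Lions
6       31   Bears
filter rows where points < 24:
    points    team
4        1  Sharks
3        2   Bears
1        3  Wolves
11       4   Lions
7        5   Lions
10      12   Hawks
group by team, sum of points:
team
Bears      2
Hawks     12
Lions      9
Sharks     1
Wolves     3
Name: points, dtype: int64
The sum of the resulting series is 27.

27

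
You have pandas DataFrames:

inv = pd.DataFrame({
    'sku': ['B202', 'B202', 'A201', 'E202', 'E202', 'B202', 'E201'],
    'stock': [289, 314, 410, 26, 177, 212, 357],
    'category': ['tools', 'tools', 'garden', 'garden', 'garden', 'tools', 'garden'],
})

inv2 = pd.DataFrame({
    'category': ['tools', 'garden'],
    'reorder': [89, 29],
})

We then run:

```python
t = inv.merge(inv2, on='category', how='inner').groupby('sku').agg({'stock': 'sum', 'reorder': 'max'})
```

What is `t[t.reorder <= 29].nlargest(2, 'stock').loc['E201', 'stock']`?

merge on 'category' (how='inner') → 7 rows:
    sku  stock category  reorder
0  B202    289    tools       89
1  B202    314    tools       89
2  A201    410   garden       29
3  E202     26   garden       29
4  E202    177   garden       29
5  B202    212    tools       89
6  E201    357   garden       29
group by sku: sum(stock), max(reorder):
      stock  reorder
sku                 
A201    410       29
B202    815       89
E201    357       29
E202    203       29
filter rows where reorder <= 29:
      stock  reorder
sku                 
A201    410       29
E201    357       29
E202    203       29
take 2 rows with largest stock:
      stock  reorder
sku                 
A201    410       29
E201    357       29

357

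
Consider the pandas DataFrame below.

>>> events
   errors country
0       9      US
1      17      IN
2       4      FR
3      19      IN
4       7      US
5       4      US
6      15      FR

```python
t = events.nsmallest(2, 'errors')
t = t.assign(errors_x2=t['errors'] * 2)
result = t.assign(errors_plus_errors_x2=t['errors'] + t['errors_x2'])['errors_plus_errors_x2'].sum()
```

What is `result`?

take 2 rows with smallest errors:
   errors country
2       4      FR
5       4      US
add column errors_x2 = t['errors'] * 2:
   errors country  errors_x2
2       4      FR          8
5       4      US          8
add column errors_plus_errors_x2 = t['errors'] + t['errors_x2']:
   errors country  errors_x2  errors_plus_errors_x2
2       4      FR          8                     12
5       4      US          8                     12
Finally, sum of column 'errors_plus_errors_x2' = 24.

24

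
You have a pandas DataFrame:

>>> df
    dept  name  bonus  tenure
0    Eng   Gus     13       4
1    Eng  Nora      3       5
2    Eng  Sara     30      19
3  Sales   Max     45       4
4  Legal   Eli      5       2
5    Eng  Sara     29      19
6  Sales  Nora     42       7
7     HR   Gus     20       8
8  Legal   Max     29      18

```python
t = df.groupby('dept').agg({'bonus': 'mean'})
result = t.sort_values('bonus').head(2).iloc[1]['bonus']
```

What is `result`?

group by dept, mean of bonus:
       bonus
dept        
Eng    18.75
HR     20.00
Legal  17.00
Sales  43.50
sort by bonus:
       bonus
dept        
Legal  17.00
Eng    18.75
HR     20.00
Sales  43.50
take first 2 rows:
       bonus
dept        
Legal  17.00
Eng    18.75

18.75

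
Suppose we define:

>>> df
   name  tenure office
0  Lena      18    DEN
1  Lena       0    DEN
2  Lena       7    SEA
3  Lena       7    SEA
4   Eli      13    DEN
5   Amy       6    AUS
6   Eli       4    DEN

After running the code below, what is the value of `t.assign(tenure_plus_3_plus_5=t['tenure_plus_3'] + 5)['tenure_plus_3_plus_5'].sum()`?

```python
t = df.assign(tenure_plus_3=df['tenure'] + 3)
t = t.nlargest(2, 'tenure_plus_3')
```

add column tenure_plus_3 = df['tenure'] + 3:
   name  tenure office  tenure_plus_3
0  Lena      18    DEN             21
1  Lena       0    DEN              3
2  Lena       7    SEA             10
3  Lena       7    SEA             10
4   Eli      13    DEN             16
5   Amy       6    AUS              9
6   Eli       4    DEN              7
take 2 rows with largest tenure_plus_3:
   name  tenure office  tenure_plus_3
0  Lena      18    DEN             21
4   Eli      13    DEN             16
add column tenure_plus_3_plus_5 = t['tenure_plus_3'] + 5:
   name  tenure office  tenure_plus_3  tenure_plus_3_plus_5
0  Lena      18    DEN             21                    26
4   Eli      13    DEN             16                    21
Then the sum of column 'tenure_plus_3_plus_5': 47

47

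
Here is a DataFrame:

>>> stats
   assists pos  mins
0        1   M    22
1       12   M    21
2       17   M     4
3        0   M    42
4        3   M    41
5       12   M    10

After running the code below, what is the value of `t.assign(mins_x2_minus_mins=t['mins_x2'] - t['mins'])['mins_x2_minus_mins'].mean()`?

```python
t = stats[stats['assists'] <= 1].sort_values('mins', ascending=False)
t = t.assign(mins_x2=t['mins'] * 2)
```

32.0

filter rows where assists <= 1:
   assists pos  mins
0        1   M    22
3        0   M    42
sort by mins descending:
   assists pos  mins
3        0   M    42
0        1   M    22
add column mins_x2 = t['mins'] * 2:
   assists pos  mins  mins_x2
3        0   M    42       84
0        1   M    22       44
add column mins_x2_minus_mins = t['mins_x2'] - t['mins']:
   assists pos  mins  mins_x2  mins_x2_minus_mins
3        0   M    42       84                  42
0        1   M    22       44                  22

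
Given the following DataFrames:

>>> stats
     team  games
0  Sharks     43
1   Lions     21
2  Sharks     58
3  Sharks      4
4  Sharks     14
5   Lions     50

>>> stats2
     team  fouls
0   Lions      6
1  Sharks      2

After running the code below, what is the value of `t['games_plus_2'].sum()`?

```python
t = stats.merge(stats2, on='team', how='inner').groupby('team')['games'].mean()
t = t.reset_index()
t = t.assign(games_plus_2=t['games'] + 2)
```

69.25

merge on 'team' (how='inner') → 6 rows:
     team  games  fouls
0  Sharks     43      2
1   Lions     21      6
2  Sharks     58      2
3  Sharks      4      2
4  Sharks     14      2
5   Lions     50      6
group by team, mean of games:
team
Lions     35.50
Sharks    29.75
Name: games, dtype: float64
reset_index():
     team  games
0   Lions  35.50
1  Sharks  29.75
add column games_plus_2 = t['games'] + 2:
     team  games  games_plus_2
0   Lions  35.50         37.50
1  Sharks  29.75         31.75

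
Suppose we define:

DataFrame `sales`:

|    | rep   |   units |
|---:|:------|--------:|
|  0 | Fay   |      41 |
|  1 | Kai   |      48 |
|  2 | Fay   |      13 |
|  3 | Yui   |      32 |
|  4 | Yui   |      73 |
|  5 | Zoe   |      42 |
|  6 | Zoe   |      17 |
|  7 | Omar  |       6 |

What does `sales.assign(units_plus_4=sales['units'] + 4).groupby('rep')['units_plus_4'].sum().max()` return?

add column units_plus_4 = sales['units'] + 4:
    rep  units  units_plus_4
0   Fay     41            45
1   Kai     48            52
2   Fay     13            17
3   Yui     32            36
4   Yui     73            77
5   Zoe     42            46
6   Zoe     17            21
7  Omar      6            10
group by rep, sum of units_plus_4:
rep
Fay      62
Kai      52
Omar     10
Yui     113
Zoe      67
Name: units_plus_4, dtype: int64
max of the resulting series → 113

113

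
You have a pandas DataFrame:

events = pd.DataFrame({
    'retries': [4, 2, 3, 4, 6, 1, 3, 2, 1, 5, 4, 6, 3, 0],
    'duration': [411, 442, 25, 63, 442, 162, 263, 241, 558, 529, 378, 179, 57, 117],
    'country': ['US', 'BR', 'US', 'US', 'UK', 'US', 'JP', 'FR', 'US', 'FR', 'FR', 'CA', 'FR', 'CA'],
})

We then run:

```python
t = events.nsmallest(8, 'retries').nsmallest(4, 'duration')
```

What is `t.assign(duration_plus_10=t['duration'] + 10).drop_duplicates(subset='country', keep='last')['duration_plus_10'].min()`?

take 8 rows with smallest retries:
    retries  duration country
13        0       117      CA
5         1       162      US
8         1       558      US
1         2       442      BR
7         2       241      FR
2         3        25      US
6         3       263      JP
12        3        57      FR
take 4 rows with smallest duration:
    retries  duration country
2         3        25      US
12        3        57      FR
13        0       117      CA
5         1       162      US
add column duration_plus_10 = t['duration'] + 10:
    retries  duration country  duration_plus_10
2         3        25      US                35
12        3        57      FR                67
13        0       117      CA               127
5         1       162      US               172
drop duplicate country (keep=last):
    retries  duration country  duration_plus_10
12        3        57      FR                67
13        0       117      CA               127
5         1       162      US               172
Finally, min of column 'duration_plus_10' = 67.

67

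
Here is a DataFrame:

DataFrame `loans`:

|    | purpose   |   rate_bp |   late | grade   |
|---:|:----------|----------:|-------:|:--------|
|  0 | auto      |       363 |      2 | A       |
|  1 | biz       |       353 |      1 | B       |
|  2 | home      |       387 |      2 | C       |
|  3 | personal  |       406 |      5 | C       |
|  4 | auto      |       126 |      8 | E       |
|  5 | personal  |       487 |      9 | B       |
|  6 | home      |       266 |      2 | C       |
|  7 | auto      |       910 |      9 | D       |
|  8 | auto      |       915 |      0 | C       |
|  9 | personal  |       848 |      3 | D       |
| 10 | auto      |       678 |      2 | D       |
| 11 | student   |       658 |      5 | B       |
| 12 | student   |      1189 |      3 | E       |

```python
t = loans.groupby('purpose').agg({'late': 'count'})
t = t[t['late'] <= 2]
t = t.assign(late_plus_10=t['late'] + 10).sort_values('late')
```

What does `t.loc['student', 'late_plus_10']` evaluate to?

12

group by purpose, count of late:
          late
purpose       
auto         5
biz          1
home         2
personal     3
student      2
filter rows where late <= 2:
         late
purpose      
biz         1
home        2
student     2
add column late_plus_10 = t['late'] + 10:
         late  late_plus_10
purpose                    
biz         1            11
home        2            12
student     2            12
sort by late:
         late  late_plus_10
purpose                    
biz         1            11
home        2            12
student     2            12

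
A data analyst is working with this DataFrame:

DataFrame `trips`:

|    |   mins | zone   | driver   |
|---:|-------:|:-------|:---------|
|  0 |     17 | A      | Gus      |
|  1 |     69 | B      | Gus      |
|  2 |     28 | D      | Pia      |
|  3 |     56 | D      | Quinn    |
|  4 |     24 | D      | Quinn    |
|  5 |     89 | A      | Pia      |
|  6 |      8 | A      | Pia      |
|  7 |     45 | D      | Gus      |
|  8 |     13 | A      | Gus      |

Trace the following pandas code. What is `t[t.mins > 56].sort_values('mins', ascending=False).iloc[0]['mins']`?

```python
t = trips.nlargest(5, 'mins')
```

take 5 rows with largest mins:
   mins zone driver
5    89    A    Pia
1    69    B    Gus
3    56    D  Quinn
7    45    D    Gus
2    28    D    Pia
filter rows where mins > 56:
   mins zone driver
5    89    A    Pia
1    69    B    Gus
sort by mins descending:
   mins zone driver
5    89    A    Pia
1    69    B    Gus

89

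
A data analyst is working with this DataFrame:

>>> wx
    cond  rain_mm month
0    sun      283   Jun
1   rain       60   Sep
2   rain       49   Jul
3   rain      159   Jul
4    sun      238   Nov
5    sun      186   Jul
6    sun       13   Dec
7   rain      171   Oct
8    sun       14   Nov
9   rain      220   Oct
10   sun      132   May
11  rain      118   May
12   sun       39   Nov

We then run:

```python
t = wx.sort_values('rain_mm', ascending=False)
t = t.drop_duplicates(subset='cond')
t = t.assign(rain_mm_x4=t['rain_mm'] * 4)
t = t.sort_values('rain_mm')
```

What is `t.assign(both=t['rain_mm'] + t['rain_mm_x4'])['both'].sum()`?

sort by rain_mm descending:
    cond  rain_mm month
0    sun      283   Jun
4    sun      238   Nov
9   rain      220   Oct
5    sun      186   Jul
7   rain      171   Oct
3   rain      159   Jul
10   sun      132   May
11  rain      118   May
1   rain       60   Sep
2   rain       49   Jul
12   sun       39   Nov
8    sun       14   Nov
6    sun       13   Dec
drop duplicate cond (keep=first):
   cond  rain_mm month
0   sun      283   Jun
9  rain      220   Oct
add column rain_mm_x4 = t['rain_mm'] * 4:
   cond  rain_mm month  rain_mm_x4
0   sun      283   Jun        1132
9  rain      220   Oct         880
sort by rain_mm:
   cond  rain_mm month  rain_mm_x4
9  rain      220   Oct         880
0   sun      283   Jun        1132
add column both = t['rain_mm'] + t['rain_mm_x4']:
   cond  rain_mm month  rain_mm_x4  both
9  rain      220   Oct         880  1100
0   sun      283   Jun        1132  1415
Reading off the sum of column 'both', we get 2515.

2515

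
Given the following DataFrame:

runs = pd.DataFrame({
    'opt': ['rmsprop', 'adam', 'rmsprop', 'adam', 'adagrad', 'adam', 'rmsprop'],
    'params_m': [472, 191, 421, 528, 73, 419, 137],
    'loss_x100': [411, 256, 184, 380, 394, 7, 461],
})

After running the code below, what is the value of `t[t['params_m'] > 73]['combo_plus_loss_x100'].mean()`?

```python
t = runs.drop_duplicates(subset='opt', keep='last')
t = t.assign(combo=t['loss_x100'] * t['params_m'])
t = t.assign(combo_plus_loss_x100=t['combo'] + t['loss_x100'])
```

drop duplicate opt (keep=last):
       opt  params_m  loss_x100
4  adagrad        73        394
5     adam       419          7
6  rmsprop       137        461
add column combo = t['loss_x100'] * t['params_m']:
       opt  params_m  loss_x100  combo
4  adagrad        73        394  28762
5     adam       419          7   2933
6  rmsprop       137        461  63157
add column combo_plus_loss_x100 = t['combo'] + t['loss_x100']:
       opt  params_m  loss_x100  combo  combo_plus_loss_x100
4  adagrad        73        394  28762                 29156
5     adam       419          7   2933                  2940
6  rmsprop       137        461  63157                 63618
filter rows where params_m > 73:
       opt  params_m  loss_x100  combo  combo_plus_loss_x100
5     adam       419          7   2933                  2940
6  rmsprop       137        461  63157                 63618
The mean of column 'combo_plus_loss_x100' is 33279.0.

33279.0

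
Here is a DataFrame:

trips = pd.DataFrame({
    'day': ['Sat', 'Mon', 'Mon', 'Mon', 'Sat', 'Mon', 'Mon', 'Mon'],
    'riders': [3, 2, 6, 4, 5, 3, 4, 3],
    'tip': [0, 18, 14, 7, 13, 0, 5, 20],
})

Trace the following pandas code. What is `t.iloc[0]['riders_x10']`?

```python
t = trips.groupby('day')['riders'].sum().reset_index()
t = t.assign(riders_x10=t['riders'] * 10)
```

220

group by day, sum of riders:
day
Mon    22
Sat     8
Name: riders, dtype: int64
reset_index():
   day  riders
0  Mon      22
1  Sat       8
add column riders_x10 = t['riders'] * 10:
   day  riders  riders_x10
0  Mon      22         220
1  Sat       8          80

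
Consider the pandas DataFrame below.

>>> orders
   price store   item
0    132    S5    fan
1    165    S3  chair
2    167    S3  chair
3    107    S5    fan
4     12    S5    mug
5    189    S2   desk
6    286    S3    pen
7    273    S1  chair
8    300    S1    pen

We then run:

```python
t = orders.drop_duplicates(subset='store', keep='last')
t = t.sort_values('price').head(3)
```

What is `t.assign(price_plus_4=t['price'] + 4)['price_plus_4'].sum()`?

drop duplicate store (keep=last):
   price store  item
4     12    S5   mug
5    189    S2  desk
6    286    S3   pen
8    300    S1   pen
sort by price:
   price store  item
4     12    S5   mug
5    189    S2  desk
6    286    S3   pen
8    300    S1   pen
take first 3 rows:
   price store  item
4     12    S5   mug
5    189    S2  desk
6    286    S3   pen
add column price_plus_4 = t['price'] + 4:
   price store  item  price_plus_4
4     12    S5   mug            16
5    189    S2  desk           193
6    286    S3   pen           290
Taking the sum of column 'price_plus_4' gives 499.

499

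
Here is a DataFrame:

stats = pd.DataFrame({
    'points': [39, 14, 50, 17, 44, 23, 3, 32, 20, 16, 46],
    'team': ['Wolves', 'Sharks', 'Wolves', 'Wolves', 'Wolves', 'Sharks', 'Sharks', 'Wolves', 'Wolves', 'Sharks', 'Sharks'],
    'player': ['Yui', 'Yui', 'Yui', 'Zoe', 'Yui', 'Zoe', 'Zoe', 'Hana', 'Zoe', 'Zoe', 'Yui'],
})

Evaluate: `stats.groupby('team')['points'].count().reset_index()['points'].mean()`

5.5

group by team, count of points:
team
Sharks    5
Wolves    6
Name: points, dtype: int64
reset_index():
     team  points
0  Sharks       5
1  Wolves       6
So mean() = 5.5.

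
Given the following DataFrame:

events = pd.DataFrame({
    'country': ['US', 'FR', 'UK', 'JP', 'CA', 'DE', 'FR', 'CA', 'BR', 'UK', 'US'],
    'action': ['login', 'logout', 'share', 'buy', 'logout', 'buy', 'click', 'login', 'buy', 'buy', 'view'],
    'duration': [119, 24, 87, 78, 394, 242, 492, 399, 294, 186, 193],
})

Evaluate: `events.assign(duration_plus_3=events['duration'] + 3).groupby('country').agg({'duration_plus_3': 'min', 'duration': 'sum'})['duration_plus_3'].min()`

add column duration_plus_3 = events['duration'] + 3:
   country  action  duration  duration_plus_3
0       US   login       119              122
1       FR  logout        24               27
2       UK   share        87               90
3       JP     buy        78               81
4       CA  logout       394              397
5       DE     buy       242              245
6       FR   click       492              495
7       CA   login       399              402
8       BR     buy       294              297
9       UK     buy       186              189
10      US    view       193              196
group by country: min(duration_plus_3), sum(duration):
         duration_plus_3  duration
country                           
BR                   297       294
CA                   397       793
DE                   245       242
FR                    27       516
JP                    81        78
UK                    90       273
US                   122       312
Taking the min of column 'duration_plus_3' gives 27.

27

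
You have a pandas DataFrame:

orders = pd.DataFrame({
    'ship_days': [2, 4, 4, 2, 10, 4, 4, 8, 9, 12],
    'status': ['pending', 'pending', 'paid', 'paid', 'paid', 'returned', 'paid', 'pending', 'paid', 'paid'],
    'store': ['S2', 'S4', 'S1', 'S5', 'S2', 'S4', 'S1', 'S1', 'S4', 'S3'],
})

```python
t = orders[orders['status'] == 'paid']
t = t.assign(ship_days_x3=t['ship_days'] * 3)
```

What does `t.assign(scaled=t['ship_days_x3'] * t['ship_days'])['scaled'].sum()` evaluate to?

filter rows where status == 'paid':
   ship_days status store
2          4   paid    S1
3          2   paid    S5
4         10   paid    S2
6          4   paid    S1
8          9   paid    S4
9         12   paid    S3
add column ship_days_x3 = t['ship_days'] * 3:
   ship_days status store  ship_days_x3
2          4   paid    S1            12
3          2   paid    S5             6
4         10   paid    S2            30
6          4   paid    S1            12
8          9   paid    S4            27
9         12   paid    S3            36
add column scaled = t['ship_days_x3'] * t['ship_days']:
   ship_days status store  ship_days_x3  scaled
2          4   paid    S1            12      48
3          2   paid    S5             6      12
4         10   paid    S2            30     300
6          4   paid    S1            12      48
8          9   paid    S4            27     243
9         12   paid    S3            36     432
Reading off the sum of column 'scaled', we get 1083.

1083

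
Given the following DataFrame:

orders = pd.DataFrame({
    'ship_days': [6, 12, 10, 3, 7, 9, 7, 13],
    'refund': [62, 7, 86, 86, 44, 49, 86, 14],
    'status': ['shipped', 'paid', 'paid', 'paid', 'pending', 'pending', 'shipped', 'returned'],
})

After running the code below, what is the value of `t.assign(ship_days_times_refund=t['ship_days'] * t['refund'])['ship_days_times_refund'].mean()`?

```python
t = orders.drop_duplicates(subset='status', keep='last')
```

drop duplicate status (keep=last):
   ship_days  refund    status
3          3      86      paid
5          9      49   pending
6          7      86   shipped
7         13      14  returned
add column ship_days_times_refund = t['ship_days'] * t['refund']:
   ship_days  refund    status  ship_days_times_refund
3          3      86      paid                     258
5          9      49   pending                     441
6          7      86   shipped                     602
7         13      14  returned                     182
Finally, mean of column 'ship_days_times_refund' = 370.75.

370.75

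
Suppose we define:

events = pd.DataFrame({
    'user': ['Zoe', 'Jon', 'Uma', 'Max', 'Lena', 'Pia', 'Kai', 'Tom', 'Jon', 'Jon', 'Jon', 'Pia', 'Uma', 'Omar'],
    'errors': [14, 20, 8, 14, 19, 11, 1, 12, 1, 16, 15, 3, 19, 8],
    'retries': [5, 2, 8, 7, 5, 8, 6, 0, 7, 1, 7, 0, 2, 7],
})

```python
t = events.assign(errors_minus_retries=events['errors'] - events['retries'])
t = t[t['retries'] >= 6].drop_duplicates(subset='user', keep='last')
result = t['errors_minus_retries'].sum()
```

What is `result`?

add column errors_minus_retries = events['errors'] - events['retries']:
    user  errors  retries  errors_minus_retries
0    Zoe      14        5                     9
1    Jon      20        2                    18
2    Uma       8        8                     0
3    Max      14        7                     7
4   Lena      19        5                    14
5    Pia      11        8                     3
6    Kai       1        6                    -5
7    Tom      12        0                    12
8    Jon       1        7                    -6
9    Jon      16        1                    15
10   Jon      15        7                     8
11   Pia       3        0                     3
12   Uma      19        2                    17
13  Omar       8        7                     1
filter rows where retries >= 6:
    user  errors  retries  errors_minus_retries
2    Uma       8        8                     0
3    Max      14        7                     7
5    Pia      11        8                     3
6    Kai       1        6                    -5
8    Jon       1        7                    -6
10   Jon      15        7                     8
13  Omar       8        7                     1
drop duplicate user (keep=last):
    user  errors  retries  errors_minus_retries
2    Uma       8        8                     0
3    Max      14        7                     7
5    Pia      11        8                     3
6    Kai       1        6                    -5
10   Jon      15        7                     8
13  Omar       8        7                     1
sum of column 'errors_minus_retries' → 14

14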